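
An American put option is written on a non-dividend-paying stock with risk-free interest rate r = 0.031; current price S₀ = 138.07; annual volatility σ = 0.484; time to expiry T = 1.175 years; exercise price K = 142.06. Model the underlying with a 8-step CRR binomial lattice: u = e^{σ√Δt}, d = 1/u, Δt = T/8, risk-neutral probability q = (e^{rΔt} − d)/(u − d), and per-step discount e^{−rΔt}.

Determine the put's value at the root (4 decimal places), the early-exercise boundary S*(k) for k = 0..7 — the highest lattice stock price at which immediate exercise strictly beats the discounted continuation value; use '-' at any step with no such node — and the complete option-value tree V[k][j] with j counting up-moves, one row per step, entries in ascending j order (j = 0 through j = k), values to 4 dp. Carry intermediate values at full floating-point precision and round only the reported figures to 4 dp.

Δt=0.14688, u=1.20381, d=0.83070, q=0.46599, disc=e^(-rΔt)=0.99546
k=8 terminal: V=max(K-S,0) → 110.7529 96.6912 76.3137 46.7836 3.9900 0.0000 0.0000 0.0000 0.0000
k=7: j=0 S=37.6877 intr=104.3723 cont=103.7269 V=104.3723[EX]; j=1 S=54.6153 intr=87.4447 cont=86.7994 V=87.4447[EX]; j=2 S=79.1458 intr=62.9142 cont=62.2688 V=62.9142[EX]; j=3 S=114.6944 intr=27.3656 cont=26.7202 V=27.3656[EX]; j=4 S=166.2097 intr=0.0000 cont=2.1210 V=2.1210[hold]; j=5 S=240.8632 intr=0.0000 cont=0.0000 V=0.0000[hold]; j=6 S=349.0476 intr=0.0000 cont=0.0000 V=0.0000[hold]; j=7 S=505.8232 intr=0.0000 cont=0.0000 V=0.0000[hold]  S*(7)=114.6944
k=6: j=0 S=45.3688 intr=96.6912 cont=96.0459 V=96.6912[EX]; j=1 S=65.7463 intr=76.3137 cont=75.6684 V=76.3137[EX]; j=2 S=95.2764 intr=46.7836 cont=46.1383 V=46.7836[EX]; j=3 S=138.0700 intr=3.9900 cont=15.5310 V=15.5310[hold]; j=4 S=200.0845 intr=0.0000 cont=1.1275 V=1.1275[hold]; j=5 S=289.9530 intr=0.0000 cont=0.0000 V=0.0000[hold]; j=6 S=420.1861 intr=0.0000 cont=0.0000 V=0.0000[hold]  S*(6)=95.2764
k=5: j=0 S=54.6153 intr=87.4447 cont=86.7994 V=87.4447[EX]; j=1 S=79.1458 intr=62.9142 cont=62.2688 V=62.9142[EX]; j=2 S=114.6944 intr=27.3656 cont=32.0738 V=32.0738[hold]; j=3 S=166.2097 intr=0.0000 cont=8.7790 V=8.7790[hold]; j=4 S=240.8632 intr=0.0000 cont=0.5994 V=0.5994[hold]; j=5 S=349.0476 intr=0.0000 cont=0.0000 V=0.0000[hold]  S*(5)=79.1458
k=4: j=0 S=65.7463 intr=76.3137 cont=75.6684 V=76.3137[EX]; j=1 S=95.2764 intr=46.7836 cont=48.3223 V=48.3223[hold]; j=2 S=138.0700 intr=3.9900 cont=21.1222 V=21.1222[hold]; j=3 S=200.0845 intr=0.0000 cont=4.9448 V=4.9448[hold]; j=4 S=289.9530 intr=0.0000 cont=0.3186 V=0.3186[hold]  S*(4)=65.7463
k=3: j=0 S=79.1458 intr=62.9142 cont=62.9826 V=62.9826[hold]; j=1 S=114.6944 intr=27.3656 cont=35.4854 V=35.4854[hold]; j=2 S=166.2097 intr=0.0000 cont=13.5220 V=13.5220[hold]; j=3 S=240.8632 intr=0.0000 cont=2.7764 V=2.7764[hold]  S*(3)=-
k=2: j=0 S=95.2764 intr=46.7836 cont=49.9412 V=49.9412[hold]; j=1 S=138.0700 intr=3.9900 cont=25.1359 V=25.1359[hold]; j=2 S=200.0845 intr=0.0000 cont=8.4759 V=8.4759[hold]  S*(2)=-
k=1: j=0 S=114.6944 intr=27.3656 cont=38.2078 V=38.2078[hold]; j=1 S=166.2097 intr=0.0000 cont=17.2936 V=17.2936[hold]  S*(1)=-
k=0: j=0 S=138.0700 intr=3.9900 cont=28.3327 V=28.3327[hold]  S*(0)=-

price = 28.3327
boundary = - - - - 65.7463 79.1458 95.2764 114.6944
tree:
28.3327
38.2078 17.2936
49.9412 25.1359 8.4759
62.9826 35.4854 13.5220 2.7764
76.3137 48.3223 21.1222 4.9448 0.3186
87.4447 62.9142 32.0738 8.7790 0.5994 0.0000
96.6912 76.3137 46.7836 15.5310 1.1275 0.0000 0.0000
104.3723 87.4447 62.9142 27.3656 2.1210 0.0000 0.0000 0.0000
110.7529 96.6912 76.3137 46.7836 3.9900 0.0000 0.0000 0.0000 0.0000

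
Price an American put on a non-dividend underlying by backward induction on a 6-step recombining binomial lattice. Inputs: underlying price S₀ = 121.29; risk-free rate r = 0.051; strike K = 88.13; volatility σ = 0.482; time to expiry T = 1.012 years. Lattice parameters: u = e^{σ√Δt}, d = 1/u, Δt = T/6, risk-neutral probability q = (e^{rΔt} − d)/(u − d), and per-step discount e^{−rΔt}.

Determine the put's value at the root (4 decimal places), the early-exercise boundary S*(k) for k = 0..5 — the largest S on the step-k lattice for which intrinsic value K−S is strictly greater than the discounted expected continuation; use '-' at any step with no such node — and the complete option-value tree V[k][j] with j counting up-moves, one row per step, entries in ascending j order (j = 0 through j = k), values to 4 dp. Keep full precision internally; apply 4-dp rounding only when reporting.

price = 6.5194
boundary = - - - - 54.9472 66.9754
tree:
6.5194
10.2285 2.4952
15.6723 4.3345 0.4863
23.2864 7.4536 0.9296 0.0000
33.1828 12.6573 1.7770 0.0000 0.0000
43.0508 21.1546 3.3968 0.0000 0.0000 0.0000
51.1467 33.1828 6.4933 0.0000 0.0000 0.0000 0.0000

Δt=0.16867, u=1.21890, d=0.82041, q=0.47235, disc=e^(-rΔt)=0.99143
k=6 terminal: V=max(K-S,0) → 51.1467 33.1828 6.4933 0.0000 0.0000 0.0000 0.0000
k=5: j=0 S=45.0792 intr=43.0508 cont=42.2960 V=43.0508[EX]; j=1 S=66.9754 intr=21.1546 cont=20.3997 V=21.1546[EX]; j=2 S=99.5074 intr=0.0000 cont=3.3968 V=3.3968[hold]; j=3 S=147.8410 intr=0.0000 cont=0.0000 V=0.0000[hold]; j=4 S=219.6516 intr=0.0000 cont=0.0000 V=0.0000[hold]; j=5 S=326.3428 intr=0.0000 cont=0.0000 V=0.0000[hold]  S*(5)=66.9754
k=4: j=0 S=54.9472 intr=33.1828 cont=32.4279 V=33.1828[EX]; j=1 S=81.6367 intr=6.4933 cont=12.6573 V=12.6573[hold]; j=2 S=121.2900 intr=0.0000 cont=1.7770 V=1.7770[hold]; j=3 S=180.2041 intr=0.0000 cont=0.0000 V=0.0000[hold]; j=4 S=267.7344 intr=0.0000 cont=0.0000 V=0.0000[hold]  S*(4)=54.9472
k=3: j=0 S=66.9754 intr=21.1546 cont=23.2864 V=23.2864[hold]; j=1 S=99.5074 intr=0.0000 cont=7.4536 V=7.4536[hold]; j=2 S=147.8410 intr=0.0000 cont=0.9296 V=0.9296[hold]; j=3 S=219.6516 intr=0.0000 cont=0.0000 V=0.0000[hold]  S*(3)=-
k=2: j=0 S=81.6367 intr=6.4933 cont=15.6723 V=15.6723[hold]; j=1 S=121.2900 intr=0.0000 cont=4.3345 V=4.3345[hold]; j=2 S=180.2041 intr=0.0000 cont=0.4863 V=0.4863[hold]  S*(2)=-
k=1: j=0 S=99.5074 intr=0.0000 cont=10.2285 V=10.2285[hold]; j=1 S=147.8410 intr=0.0000 cont=2.4952 V=2.4952[hold]  S*(1)=-
k=0: j=0 S=121.2900 intr=0.0000 cont=6.5194 V=6.5194[hold]  S*(0)=-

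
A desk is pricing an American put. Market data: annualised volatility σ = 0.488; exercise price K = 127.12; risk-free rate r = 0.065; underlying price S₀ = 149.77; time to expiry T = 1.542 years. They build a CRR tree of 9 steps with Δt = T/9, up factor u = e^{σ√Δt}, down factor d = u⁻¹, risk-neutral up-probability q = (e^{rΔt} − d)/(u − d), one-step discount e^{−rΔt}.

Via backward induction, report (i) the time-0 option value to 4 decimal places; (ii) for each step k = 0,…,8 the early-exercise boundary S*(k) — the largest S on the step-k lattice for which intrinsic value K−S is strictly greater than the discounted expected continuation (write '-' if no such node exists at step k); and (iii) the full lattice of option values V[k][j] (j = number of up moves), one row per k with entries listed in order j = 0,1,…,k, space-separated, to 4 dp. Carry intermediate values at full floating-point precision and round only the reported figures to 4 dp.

price = 17.9316
boundary = - - - - 66.7611 54.5504 66.7611 81.7050 99.9940
tree:
17.9316
25.3917 10.1796
34.9958 15.4659 4.6271
46.7642 22.9244 7.6578 1.4154
60.3589 32.9683 12.4590 2.5777 0.1752
72.5696 45.6675 19.8296 4.6766 0.3389 0.0000
82.5469 60.3589 30.6442 8.4472 0.6555 0.0000 0.0000
90.6994 72.5696 45.4150 15.1815 1.2678 0.0000 0.0000 0.0000
97.3607 82.5469 60.3589 27.1260 2.4522 0.0000 0.0000 0.0000 0.0000
102.8037 90.6994 72.5696 45.4150 4.7431 0.0000 0.0000 0.0000 0.0000 0.0000

params: Δt=0.17133 u=1.22384 d=0.81710 q=0.47721 e^(-rΔt)=0.98893
t_9 payoffs: 102.8037 90.6994 72.5696 45.4150 4.7431 0.0000 0.0000 0.0000 0.0000 0.0000
t_8: node(8,0) S=29.7593 payoff=97.3607 vs cont=95.9529 → 97.3607 [stop]  node(8,1) S=44.5731 payoff=82.5469 vs cont=81.1391 → 82.5469 [stop]  node(8,2) S=66.7611 payoff=60.3589 vs cont=58.9511 → 60.3589 [stop]  node(8,3) S=99.9940 payoff=27.1260 vs cont=25.7181 → 27.1260 [stop]  node(8,4) S=149.7700 payoff=0.0000 vs cont=2.4522 → 2.4522 [wait]  node(8,5) S=224.3239 payoff=0.0000 vs cont=0.0000 → 0.0000 [wait]  node(8,6) S=335.9899 payoff=0.0000 vs cont=0.0000 → 0.0000 [wait]  node(8,7) S=503.2420 payoff=0.0000 vs cont=0.0000 → 0.0000 [wait]  node(8,8) S=753.7504 payoff=0.0000 vs cont=0.0000 → 0.0000 [wait]  ⇒ S*(8)=99.9940
t_7: node(7,0) S=36.4206 payoff=90.6994 vs cont=89.2915 → 90.6994 [stop]  node(7,1) S=54.5504 payoff=72.5696 vs cont=71.1617 → 72.5696 [stop]  node(7,2) S=81.7050 payoff=45.4150 vs cont=44.0071 → 45.4150 [stop]  node(7,3) S=122.3769 payoff=4.7431 vs cont=15.1815 → 15.1815 [wait]  node(7,4) S=183.2948 payoff=0.0000 vs cont=1.2678 → 1.2678 [wait]  node(7,5) S=274.5370 payoff=0.0000 vs cont=0.0000 → 0.0000 [wait]  node(7,6) S=411.1985 payoff=0.0000 vs cont=0.0000 → 0.0000 [wait]  node(7,7) S=615.8887 payoff=0.0000 vs cont=0.0000 → 0.0000 [wait]  ⇒ S*(7)=81.7050
t_6: node(6,0) S=44.5731 payoff=82.5469 vs cont=81.1391 → 82.5469 [stop]  node(6,1) S=66.7611 payoff=60.3589 vs cont=58.9511 → 60.3589 [stop]  node(6,2) S=99.9940 payoff=27.1260 vs cont=30.6442 → 30.6442 [wait]  node(6,3) S=149.7700 payoff=0.0000 vs cont=8.4472 → 8.4472 [wait]  node(6,4) S=224.3239 payoff=0.0000 vs cont=0.6555 → 0.6555 [wait]  node(6,5) S=335.9899 payoff=0.0000 vs cont=0.0000 → 0.0000 [wait]  node(6,6) S=503.2420 payoff=0.0000 vs cont=0.0000 → 0.0000 [wait]  ⇒ S*(6)=66.7611
t_5: node(5,0) S=54.5504 payoff=72.5696 vs cont=71.1617 → 72.5696 [stop]  node(5,1) S=81.7050 payoff=45.4150 vs cont=45.6675 → 45.6675 [wait]  node(5,2) S=122.3769 payoff=4.7431 vs cont=19.8296 → 19.8296 [wait]  node(5,3) S=183.2948 payoff=0.0000 vs cont=4.6766 → 4.6766 [wait]  node(5,4) S=274.5370 payoff=0.0000 vs cont=0.3389 → 0.3389 [wait]  node(5,5) S=411.1985 payoff=0.0000 vs cont=0.0000 → 0.0000 [wait]  ⇒ S*(5)=54.5504
t_4: node(4,0) S=66.7611 payoff=60.3589 vs cont=59.0702 → 60.3589 [stop]  node(4,1) S=99.9940 payoff=27.1260 vs cont=32.9683 → 32.9683 [wait]  node(4,2) S=149.7700 payoff=0.0000 vs cont=12.4590 → 12.4590 [wait]  node(4,3) S=224.3239 payoff=0.0000 vs cont=2.5777 → 2.5777 [wait]  node(4,4) S=335.9899 payoff=0.0000 vs cont=0.1752 → 0.1752 [wait]  ⇒ S*(4)=66.7611
t_3: node(3,0) S=81.7050 payoff=45.4150 vs cont=46.7642 → 46.7642 [wait]  node(3,1) S=122.3769 payoff=4.7431 vs cont=22.9244 → 22.9244 [wait]  node(3,2) S=183.2948 payoff=0.0000 vs cont=7.6578 → 7.6578 [wait]  node(3,3) S=274.5370 payoff=0.0000 vs cont=1.4154 → 1.4154 [wait]  ⇒ S*(3)=-
t_2: node(2,0) S=99.9940 payoff=27.1260 vs cont=34.9958 → 34.9958 [wait]  node(2,1) S=149.7700 payoff=0.0000 vs cont=15.4659 → 15.4659 [wait]  node(2,2) S=224.3239 payoff=0.0000 vs cont=4.6271 → 4.6271 [wait]  ⇒ S*(2)=-
t_1: node(1,0) S=122.3769 payoff=4.7431 vs cont=25.3917 → 25.3917 [wait]  node(1,1) S=183.2948 payoff=0.0000 vs cont=10.1796 → 10.1796 [wait]  ⇒ S*(1)=-
t_0: node(0,0) S=149.7700 payoff=0.0000 vs cont=17.9316 → 17.9316 [wait]  ⇒ S*(0)=-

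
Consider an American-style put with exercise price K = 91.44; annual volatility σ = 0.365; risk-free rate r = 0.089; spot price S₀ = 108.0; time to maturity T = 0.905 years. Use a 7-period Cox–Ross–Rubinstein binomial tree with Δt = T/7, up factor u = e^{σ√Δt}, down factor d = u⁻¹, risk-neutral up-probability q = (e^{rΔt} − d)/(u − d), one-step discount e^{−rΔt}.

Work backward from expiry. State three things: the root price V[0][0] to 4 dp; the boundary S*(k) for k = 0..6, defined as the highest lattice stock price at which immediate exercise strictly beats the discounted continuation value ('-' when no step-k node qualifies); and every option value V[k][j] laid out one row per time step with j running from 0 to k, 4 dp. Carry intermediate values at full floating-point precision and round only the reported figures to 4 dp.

Δt=0.12929  u=1.14024  d=0.87701  q=0.51120  discount=0.98856
step 7 (expiry): payoffs max(K−S,0) = 48.3433 35.4077 18.5895 0.0000 0.0000 0.0000 0.0000 0.0000
step 6: (k=6,j=0): S=49.1407, (K−S)⁺=42.2993, hold=41.2532 ⇒ V=42.2993 exercise | (k=6,j=1): S=63.8904, (K−S)⁺=27.5496, hold=26.5035 ⇒ V=27.5496 exercise | (k=6,j=2): S=83.0672, (K−S)⁺=8.3728, hold=8.9826 ⇒ V=8.9826 continue | (k=6,j=3): S=108.0000, (K−S)⁺=0.0000, hold=0.0000 ⇒ V=0.0000 continue | (k=6,j=4): S=140.4164, (K−S)⁺=0.0000, hold=0.0000 ⇒ V=0.0000 continue | (k=6,j=5): S=182.5627, (K−S)⁺=0.0000, hold=0.0000 ⇒ V=0.0000 continue | (k=6,j=6): S=237.3592, (K−S)⁺=0.0000, hold=0.0000 ⇒ V=0.0000 continue  boundary S*=63.8904
step 5: (k=5,j=0): S=56.0323, (K−S)⁺=35.4077, hold=34.3616 ⇒ V=35.4077 exercise | (k=5,j=1): S=72.8505, (K−S)⁺=18.5895, hold=17.8515 ⇒ V=18.5895 exercise | (k=5,j=2): S=94.7167, (K−S)⁺=0.0000, hold=4.3404 ⇒ V=4.3404 continue | (k=5,j=3): S=123.1461, (K−S)⁺=0.0000, hold=0.0000 ⇒ V=0.0000 continue | (k=5,j=4): S=160.1087, (K−S)⁺=0.0000, hold=0.0000 ⇒ V=0.0000 continue | (k=5,j=5): S=208.1656, (K−S)⁺=0.0000, hold=0.0000 ⇒ V=0.0000 continue  boundary S*=72.8505
step 4: (k=4,j=0): S=63.8904, (K−S)⁺=27.5496, hold=26.5035 ⇒ V=27.5496 exercise | (k=4,j=1): S=83.0672, (K−S)⁺=8.3728, hold=11.1760 ⇒ V=11.1760 continue | (k=4,j=2): S=108.0000, (K−S)⁺=0.0000, hold=2.0973 ⇒ V=2.0973 continue | (k=4,j=3): S=140.4164, (K−S)⁺=0.0000, hold=0.0000 ⇒ V=0.0000 continue | (k=4,j=4): S=182.5627, (K−S)⁺=0.0000, hold=0.0000 ⇒ V=0.0000 continue  boundary S*=63.8904
step 3: (k=3,j=0): S=72.8505, (K−S)⁺=18.5895, hold=18.9600 ⇒ V=18.9600 continue | (k=3,j=1): S=94.7167, (K−S)⁺=0.0000, hold=6.4602 ⇒ V=6.4602 continue | (k=3,j=2): S=123.1461, (K−S)⁺=0.0000, hold=1.0134 ⇒ V=1.0134 continue | (k=3,j=3): S=160.1087, (K−S)⁺=0.0000, hold=0.0000 ⇒ V=0.0000 continue  boundary S*=-
step 2: (k=2,j=0): S=83.0672, (K−S)⁺=8.3728, hold=12.4263 ⇒ V=12.4263 continue | (k=2,j=1): S=108.0000, (K−S)⁺=0.0000, hold=3.6338 ⇒ V=3.6338 continue | (k=2,j=2): S=140.4164, (K−S)⁺=0.0000, hold=0.4897 ⇒ V=0.4897 continue  boundary S*=-
step 1: (k=1,j=0): S=94.7167, (K−S)⁺=0.0000, hold=7.8408 ⇒ V=7.8408 continue | (k=1,j=1): S=123.1461, (K−S)⁺=0.0000, hold=2.0033 ⇒ V=2.0033 continue  boundary S*=-
step 0: (k=0,j=0): S=108.0000, (K−S)⁺=0.0000, hold=4.8011 ⇒ V=4.8011 continue  boundary S*=-

price = 4.8011
boundary = - - - - 63.8904 72.8505 63.8904
tree:
4.8011
7.8408 2.0033
12.4263 3.6338 0.4897
18.9600 6.4602 1.0134 0.0000
27.5496 11.1760 2.0973 0.0000 0.0000
35.4077 18.5895 4.3404 0.0000 0.0000 0.0000
42.2993 27.5496 8.9826 0.0000 0.0000 0.0000 0.0000
48.3433 35.4077 18.5895 0.0000 0.0000 0.0000 0.0000 0.0000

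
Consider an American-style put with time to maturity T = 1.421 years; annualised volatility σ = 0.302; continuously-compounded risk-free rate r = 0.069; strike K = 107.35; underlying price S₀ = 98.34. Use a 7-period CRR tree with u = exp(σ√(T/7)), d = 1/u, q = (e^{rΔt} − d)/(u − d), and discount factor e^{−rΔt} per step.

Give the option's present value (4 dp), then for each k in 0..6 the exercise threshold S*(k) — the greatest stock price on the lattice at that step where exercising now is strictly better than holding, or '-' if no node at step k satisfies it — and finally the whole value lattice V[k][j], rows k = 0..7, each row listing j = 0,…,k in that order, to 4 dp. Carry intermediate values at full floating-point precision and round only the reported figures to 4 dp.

price = 15.2346
boundary = - - 74.9106 65.3807 74.9106 85.8295 74.9106
tree:
15.2346
22.6344 8.7562
32.4394 14.1168 4.0010
41.9693 21.9211 7.2310 1.1009
50.2868 32.4394 12.7197 2.3149 0.0000
57.5461 41.9693 21.5205 4.8675 0.0000 0.0000
63.8820 50.2868 32.4394 10.2348 0.0000 0.0000 0.0000
69.4119 57.5461 41.9693 21.5205 0.0000 0.0000 0.0000 0.0000

params: Δt=0.20300 u=1.14576 d=0.87278 q=0.51771 e^(-rΔt)=0.98609
t_7 payoffs: 69.4119 57.5461 41.9693 21.5205 0.0000 0.0000 0.0000 0.0000
t_6: node(6,0) S=43.4680 payoff=63.8820 vs cont=62.3888 → 63.8820 [stop]  node(6,1) S=57.0632 payoff=50.2868 vs cont=48.7936 → 50.2868 [stop]  node(6,2) S=74.9106 payoff=32.4394 vs cont=30.9462 → 32.4394 [stop]  node(6,3) S=98.3400 payoff=9.0100 vs cont=10.2348 → 10.2348 [wait]  node(6,4) S=129.0973 payoff=0.0000 vs cont=0.0000 → 0.0000 [wait]  node(6,5) S=169.4743 payoff=0.0000 vs cont=0.0000 → 0.0000 [wait]  node(6,6) S=222.4799 payoff=0.0000 vs cont=0.0000 → 0.0000 [wait]  ⇒ S*(6)=74.9106
t_5: node(5,0) S=49.8039 payoff=57.5461 vs cont=56.0530 → 57.5461 [stop]  node(5,1) S=65.3807 payoff=41.9693 vs cont=40.4761 → 41.9693 [stop]  node(5,2) S=85.8295 payoff=21.5205 vs cont=20.6525 → 21.5205 [stop]  node(5,3) S=112.6740 payoff=0.0000 vs cont=4.8675 → 4.8675 [wait]  node(5,4) S=147.9144 payoff=0.0000 vs cont=0.0000 → 0.0000 [wait]  node(5,5) S=194.1768 payoff=0.0000 vs cont=0.0000 → 0.0000 [wait]  ⇒ S*(5)=85.8295
t_4: node(4,0) S=57.0632 payoff=50.2868 vs cont=48.7936 → 50.2868 [stop]  node(4,1) S=74.9106 payoff=32.4394 vs cont=30.9462 → 32.4394 [stop]  node(4,2) S=98.3400 payoff=9.0100 vs cont=12.7197 → 12.7197 [wait]  node(4,3) S=129.0973 payoff=0.0000 vs cont=2.3149 → 2.3149 [wait]  node(4,4) S=169.4743 payoff=0.0000 vs cont=0.0000 → 0.0000 [wait]  ⇒ S*(4)=74.9106
t_3: node(3,0) S=65.3807 payoff=41.9693 vs cont=40.4761 → 41.9693 [stop]  node(3,1) S=85.8295 payoff=21.5205 vs cont=21.9211 → 21.9211 [wait]  node(3,2) S=112.6740 payoff=0.0000 vs cont=7.2310 → 7.2310 [wait]  node(3,3) S=147.9144 payoff=0.0000 vs cont=1.1009 → 1.1009 [wait]  ⇒ S*(3)=65.3807
t_2: node(2,0) S=74.9106 payoff=32.4394 vs cont=31.1507 → 32.4394 [stop]  node(2,1) S=98.3400 payoff=9.0100 vs cont=14.1168 → 14.1168 [wait]  node(2,2) S=129.0973 payoff=0.0000 vs cont=4.0010 → 4.0010 [wait]  ⇒ S*(2)=74.9106
t_1: node(1,0) S=85.8295 payoff=21.5205 vs cont=22.6344 → 22.6344 [wait]  node(1,1) S=112.6740 payoff=0.0000 vs cont=8.7562 → 8.7562 [wait]  ⇒ S*(1)=-
t_0: node(0,0) S=98.3400 payoff=9.0100 vs cont=15.2346 → 15.2346 [wait]  ⇒ S*(0)=-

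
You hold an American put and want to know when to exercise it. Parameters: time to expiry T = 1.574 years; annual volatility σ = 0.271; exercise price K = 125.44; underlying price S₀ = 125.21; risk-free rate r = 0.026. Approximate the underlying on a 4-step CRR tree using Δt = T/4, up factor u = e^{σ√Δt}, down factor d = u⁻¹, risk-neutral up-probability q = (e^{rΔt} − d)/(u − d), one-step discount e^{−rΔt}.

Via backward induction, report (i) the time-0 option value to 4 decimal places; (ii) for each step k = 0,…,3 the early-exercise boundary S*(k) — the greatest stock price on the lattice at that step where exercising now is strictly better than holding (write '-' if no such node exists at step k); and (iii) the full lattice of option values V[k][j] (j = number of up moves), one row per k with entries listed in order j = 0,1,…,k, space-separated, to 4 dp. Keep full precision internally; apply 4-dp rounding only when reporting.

price = 14.2966
boundary = - - 89.1213 105.6356
tree:
14.2966
23.2916 5.1494
36.3187 10.0988 0.0591
50.2513 19.8044 0.1166 0.0000
62.0058 36.3187 0.2300 0.0000 0.0000

Δt=0.39350  u=1.18530  d=0.84367  q=0.48770  discount=0.98982
step 4 (expiry): payoffs max(K−S,0) = 62.0058 36.3187 0.2300 0.0000 0.0000
step 3: (k=3,j=0): S=75.1887, (K−S)⁺=50.2513, hold=48.9745 ⇒ V=50.2513 exercise | (k=3,j=1): S=105.6356, (K−S)⁺=19.8044, hold=18.5276 ⇒ V=19.8044 exercise | (k=3,j=2): S=148.4116, (K−S)⁺=0.0000, hold=0.1166 ⇒ V=0.1166 continue | (k=3,j=3): S=208.5093, (K−S)⁺=0.0000, hold=0.0000 ⇒ V=0.0000 continue  boundary S*=105.6356
step 2: (k=2,j=0): S=89.1213, (K−S)⁺=36.3187, hold=35.0419 ⇒ V=36.3187 exercise | (k=2,j=1): S=125.2100, (K−S)⁺=0.2300, hold=10.0988 ⇒ V=10.0988 continue | (k=2,j=2): S=175.9125, (K−S)⁺=0.0000, hold=0.0591 ⇒ V=0.0591 continue  boundary S*=89.1213
step 1: (k=1,j=0): S=105.6356, (K−S)⁺=19.8044, hold=23.2916 ⇒ V=23.2916 continue | (k=1,j=1): S=148.4116, (K−S)⁺=0.0000, hold=5.1494 ⇒ V=5.1494 continue  boundary S*=-
step 0: (k=0,j=0): S=125.2100, (K−S)⁺=0.2300, hold=14.2966 ⇒ V=14.2966 continue  boundary S*=-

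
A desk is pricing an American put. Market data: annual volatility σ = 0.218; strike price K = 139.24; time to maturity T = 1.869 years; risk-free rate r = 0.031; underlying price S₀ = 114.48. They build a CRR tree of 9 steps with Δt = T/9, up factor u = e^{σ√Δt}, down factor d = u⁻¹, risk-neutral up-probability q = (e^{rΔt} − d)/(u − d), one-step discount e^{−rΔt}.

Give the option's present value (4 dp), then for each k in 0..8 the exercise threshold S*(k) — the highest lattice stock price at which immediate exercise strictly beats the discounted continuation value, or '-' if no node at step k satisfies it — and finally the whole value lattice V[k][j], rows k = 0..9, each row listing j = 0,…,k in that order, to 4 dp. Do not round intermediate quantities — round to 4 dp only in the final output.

params: Δt=0.20767 u=1.10445 d=0.90543 q=0.50764 e^(-rΔt)=0.99358
t_9 payoffs: 92.4201 82.1291 69.5761 54.2640 35.5862 12.8031 0.0000 0.0000 0.0000 0.0000
t_8: node(8,0) S=51.7100 payoff=87.5300 vs cont=86.6365 → 87.5300 [stop]  node(8,1) S=63.0759 payoff=76.1641 vs cont=75.2706 → 76.1641 [stop]  node(8,2) S=76.9400 payoff=62.3000 vs cont=61.4065 → 62.3000 [stop]  node(8,3) S=93.8514 payoff=45.3886 vs cont=44.4951 → 45.3886 [stop]  node(8,4) S=114.4800 payoff=24.7600 vs cont=23.8665 → 24.7600 [stop]  node(8,5) S=139.6427 payoff=0.0000 vs cont=6.2633 → 6.2633 [wait]  node(8,6) S=170.3363 payoff=0.0000 vs cont=0.0000 → 0.0000 [wait]  node(8,7) S=207.7762 payoff=0.0000 vs cont=0.0000 → 0.0000 [wait]  node(8,8) S=253.4455 payoff=0.0000 vs cont=0.0000 → 0.0000 [wait]  ⇒ S*(8)=114.4800
t_7: node(7,0) S=57.1109 payoff=82.1291 vs cont=81.2356 → 82.1291 [stop]  node(7,1) S=69.6639 payoff=69.5761 vs cont=68.6826 → 69.5761 [stop]  node(7,2) S=84.9760 payoff=54.2640 vs cont=53.3705 → 54.2640 [stop]  node(7,3) S=103.6538 payoff=35.5862 vs cont=34.6927 → 35.5862 [stop]  node(7,4) S=126.4369 payoff=12.8031 vs cont=15.2718 → 15.2718 [wait]  node(7,5) S=154.2278 payoff=0.0000 vs cont=3.0640 → 3.0640 [wait]  node(7,6) S=188.1272 payoff=0.0000 vs cont=0.0000 → 0.0000 [wait]  node(7,7) S=229.4776 payoff=0.0000 vs cont=0.0000 → 0.0000 [wait]  ⇒ S*(7)=103.6538
t_6: node(6,0) S=63.0759 payoff=76.1641 vs cont=75.2706 → 76.1641 [stop]  node(6,1) S=76.9400 payoff=62.3000 vs cont=61.4065 → 62.3000 [stop]  node(6,2) S=93.8514 payoff=45.3886 vs cont=44.4951 → 45.3886 [stop]  node(6,3) S=114.4800 payoff=24.7600 vs cont=25.1117 → 25.1117 [wait]  node(6,4) S=139.6427 payoff=0.0000 vs cont=9.0164 → 9.0164 [wait]  node(6,5) S=170.3363 payoff=0.0000 vs cont=1.4989 → 1.4989 [wait]  node(6,6) S=207.7762 payoff=0.0000 vs cont=0.0000 → 0.0000 [wait]  ⇒ S*(6)=93.8514
t_5: node(5,0) S=69.6639 payoff=69.5761 vs cont=68.6826 → 69.5761 [stop]  node(5,1) S=84.9760 payoff=54.2640 vs cont=53.3705 → 54.2640 [stop]  node(5,2) S=103.6538 payoff=35.5862 vs cont=34.8701 → 35.5862 [stop]  node(5,3) S=126.4369 payoff=12.8031 vs cont=16.8324 → 16.8324 [wait]  node(5,4) S=154.2278 payoff=0.0000 vs cont=5.1669 → 5.1669 [wait]  node(5,5) S=188.1272 payoff=0.0000 vs cont=0.7333 → 0.7333 [wait]  ⇒ S*(5)=103.6538
t_4: node(4,0) S=76.9400 payoff=62.3000 vs cont=61.4065 → 62.3000 [stop]  node(4,1) S=93.8514 payoff=45.3886 vs cont=44.4951 → 45.3886 [stop]  node(4,2) S=114.4800 payoff=24.7600 vs cont=25.8988 → 25.8988 [wait]  node(4,3) S=139.6427 payoff=0.0000 vs cont=10.8406 → 10.8406 [wait]  node(4,4) S=170.3363 payoff=0.0000 vs cont=2.8975 → 2.8975 [wait]  ⇒ S*(4)=93.8514
t_3: node(3,0) S=84.9760 payoff=54.2640 vs cont=53.3705 → 54.2640 [stop]  node(3,1) S=103.6538 payoff=35.5862 vs cont=35.2671 → 35.5862 [stop]  node(3,2) S=126.4369 payoff=12.8031 vs cont=18.1376 → 18.1376 [wait]  node(3,3) S=154.2278 payoff=0.0000 vs cont=6.7647 → 6.7647 [wait]  ⇒ S*(3)=103.6538
t_2: node(2,0) S=93.8514 payoff=45.3886 vs cont=44.4951 → 45.3886 [stop]  node(2,1) S=114.4800 payoff=24.7600 vs cont=26.5571 → 26.5571 [wait]  node(2,2) S=139.6427 payoff=0.0000 vs cont=12.2849 → 12.2849 [wait]  ⇒ S*(2)=93.8514
t_1: node(1,0) S=103.6538 payoff=35.5862 vs cont=35.5991 → 35.5991 [wait]  node(1,1) S=126.4369 payoff=12.8031 vs cont=19.1881 → 19.1881 [wait]  ⇒ S*(1)=-
t_0: node(0,0) S=114.4800 payoff=24.7600 vs cont=27.0933 → 27.0933 [wait]  ⇒ S*(0)=-

price = 27.0933
boundary = - - 93.8514 103.6538 93.8514 103.6538 93.8514 103.6538 114.4800
tree:
27.0933
35.5991 19.1881
45.3886 26.5571 12.2849
54.2640 35.5862 18.1376 6.7647
62.3000 45.3886 25.8988 10.8406 2.8975
69.5761 54.2640 35.5862 16.8324 5.1669 0.7333
76.1641 62.3000 45.3886 25.1117 9.0164 1.4989 0.0000
82.1291 69.5761 54.2640 35.5862 15.2718 3.0640 0.0000 0.0000
87.5300 76.1641 62.3000 45.3886 24.7600 6.2633 0.0000 0.0000 0.0000
92.4201 82.1291 69.5761 54.2640 35.5862 12.8031 0.0000 0.0000 0.0000 0.0000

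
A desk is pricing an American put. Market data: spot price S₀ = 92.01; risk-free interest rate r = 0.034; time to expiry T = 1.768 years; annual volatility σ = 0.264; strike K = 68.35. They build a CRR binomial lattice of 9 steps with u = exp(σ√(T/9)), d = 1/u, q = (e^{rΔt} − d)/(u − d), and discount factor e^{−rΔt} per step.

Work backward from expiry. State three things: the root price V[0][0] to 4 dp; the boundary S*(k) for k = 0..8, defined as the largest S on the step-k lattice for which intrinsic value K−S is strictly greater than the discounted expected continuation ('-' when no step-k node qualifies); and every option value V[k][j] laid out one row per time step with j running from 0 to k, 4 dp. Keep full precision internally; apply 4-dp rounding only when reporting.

Δt=0.19644, u=1.12413, d=0.88958, q=0.49935, disc=e^(-rΔt)=0.99334
k=9 terminal: V=max(K-S,0) → 36.2516 27.7882 17.0933 3.5784 0.0000 0.0000 0.0000 0.0000 0.0000 0.0000
k=8: j=0 S=36.0828 intr=32.2672 cont=31.8122 V=32.2672[EX]; j=1 S=45.5967 intr=22.7533 cont=22.2983 V=22.7533[EX]; j=2 S=57.6192 intr=10.7308 cont=10.2758 V=10.7308[EX]; j=3 S=72.8117 intr=0.0000 cont=1.7796 V=1.7796[hold]; j=4 S=92.0100 intr=0.0000 cont=0.0000 V=0.0000[hold]; j=5 S=116.2703 intr=0.0000 cont=0.0000 V=0.0000[hold]; j=6 S=146.9273 intr=0.0000 cont=0.0000 V=0.0000[hold]; j=7 S=185.6677 intr=0.0000 cont=0.0000 V=0.0000[hold]; j=8 S=234.6228 intr=0.0000 cont=0.0000 V=0.0000[hold]  S*(8)=57.6192
k=7: j=0 S=40.5618 intr=27.7882 cont=27.3332 V=27.7882[EX]; j=1 S=51.2567 intr=17.0933 cont=16.6383 V=17.0933[EX]; j=2 S=64.7716 intr=3.5784 cont=6.2193 V=6.2193[hold]; j=3 S=81.8499 intr=0.0000 cont=0.8850 V=0.8850[hold]; j=4 S=103.4313 intr=0.0000 cont=0.0000 V=0.0000[hold]; j=5 S=130.7030 intr=0.0000 cont=0.0000 V=0.0000[hold]; j=6 S=165.1656 intr=0.0000 cont=0.0000 V=0.0000[hold]; j=7 S=208.7148 intr=0.0000 cont=0.0000 V=0.0000[hold]  S*(7)=51.2567
k=6: j=0 S=45.5967 intr=22.7533 cont=22.2983 V=22.7533[EX]; j=1 S=57.6192 intr=10.7308 cont=11.5857 V=11.5857[hold]; j=2 S=72.8117 intr=0.0000 cont=3.5320 V=3.5320[hold]; j=3 S=92.0100 intr=0.0000 cont=0.4401 V=0.4401[hold]; j=4 S=116.2703 intr=0.0000 cont=0.0000 V=0.0000[hold]; j=5 S=146.9273 intr=0.0000 cont=0.0000 V=0.0000[hold]; j=6 S=185.6677 intr=0.0000 cont=0.0000 V=0.0000[hold]  S*(6)=45.5967
k=5: j=0 S=51.2567 intr=17.0933 cont=17.0624 V=17.0933[EX]; j=1 S=64.7716 intr=3.5784 cont=7.5137 V=7.5137[hold]; j=2 S=81.8499 intr=0.0000 cont=1.9748 V=1.9748[hold]; j=3 S=103.4313 intr=0.0000 cont=0.2189 V=0.2189[hold]; j=4 S=130.7030 intr=0.0000 cont=0.0000 V=0.0000[hold]; j=5 S=165.1656 intr=0.0000 cont=0.0000 V=0.0000[hold]  S*(5)=51.2567
k=4: j=0 S=57.6192 intr=10.7308 cont=12.2278 V=12.2278[hold]; j=1 S=72.8117 intr=0.0000 cont=4.7162 V=4.7162[hold]; j=2 S=92.0100 intr=0.0000 cont=1.0907 V=1.0907[hold]; j=3 S=116.2703 intr=0.0000 cont=0.1089 V=0.1089[hold]; j=4 S=146.9273 intr=0.0000 cont=0.0000 V=0.0000[hold]  S*(4)=-
k=3: j=0 S=64.7716 intr=3.5784 cont=8.4205 V=8.4205[hold]; j=1 S=81.8499 intr=0.0000 cont=2.8865 V=2.8865[hold]; j=2 S=103.4313 intr=0.0000 cont=0.5964 V=0.5964[hold]; j=3 S=130.7030 intr=0.0000 cont=0.0541 V=0.0541[hold]  S*(3)=-
k=2: j=0 S=72.8117 intr=0.0000 cont=5.6194 V=5.6194[hold]; j=1 S=92.0100 intr=0.0000 cont=1.7313 V=1.7313[hold]; j=2 S=116.2703 intr=0.0000 cont=0.3235 V=0.3235[hold]  S*(2)=-
k=1: j=0 S=81.8499 intr=0.0000 cont=3.6534 V=3.6534[hold]; j=1 S=103.4313 intr=0.0000 cont=1.0215 V=1.0215[hold]  S*(1)=-
k=0: j=0 S=92.0100 intr=0.0000 cont=2.3236 V=2.3236[hold]  S*(0)=-

price = 2.3236
boundary = - - - - - 51.2567 45.5967 51.2567 57.6192
tree:
2.3236
3.6534 1.0215
5.6194 1.7313 0.3235
8.4205 2.8865 0.5964 0.0541
12.2278 4.7162 1.0907 0.1089 0.0000
17.0933 7.5137 1.9748 0.2189 0.0000 0.0000
22.7533 11.5857 3.5320 0.4401 0.0000 0.0000 0.0000
27.7882 17.0933 6.2193 0.8850 0.0000 0.0000 0.0000 0.0000
32.2672 22.7533 10.7308 1.7796 0.0000 0.0000 0.0000 0.0000 0.0000
36.2516 27.7882 17.0933 3.5784 0.0000 0.0000 0.0000 0.0000 0.0000 0.0000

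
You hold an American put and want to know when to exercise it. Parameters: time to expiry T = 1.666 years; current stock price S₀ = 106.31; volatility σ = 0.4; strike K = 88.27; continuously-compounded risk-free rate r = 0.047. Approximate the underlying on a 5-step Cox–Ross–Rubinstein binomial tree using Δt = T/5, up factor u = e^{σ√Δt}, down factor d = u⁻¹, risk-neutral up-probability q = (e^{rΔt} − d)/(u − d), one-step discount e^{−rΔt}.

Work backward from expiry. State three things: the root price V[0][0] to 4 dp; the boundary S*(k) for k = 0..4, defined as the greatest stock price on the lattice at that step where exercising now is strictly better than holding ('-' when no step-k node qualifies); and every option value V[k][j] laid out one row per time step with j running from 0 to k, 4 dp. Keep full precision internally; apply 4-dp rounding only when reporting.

price = 9.6070
boundary = - - - 53.1797 66.9919
tree:
9.6070
15.3063 3.6615
23.6712 6.6201 0.5312
35.0903 11.9056 1.0305 0.0000
46.0547 21.2781 1.9992 0.0000 0.0000
54.7585 35.0903 3.8786 0.0000 0.0000 0.0000

Δt=0.33320, u=1.25973, d=0.79382, q=0.47641, disc=e^(-rΔt)=0.98446
k=5 terminal: V=max(K-S,0) → 54.7585 35.0903 3.8786 0.0000 0.0000 0.0000
k=4: j=0 S=42.2153 intr=46.0547 cont=44.6831 V=46.0547[EX]; j=1 S=66.9919 intr=21.2781 cont=19.9065 V=21.2781[EX]; j=2 S=106.3100 intr=0.0000 cont=1.9992 V=1.9992[hold]; j=3 S=168.7043 intr=0.0000 cont=0.0000 V=0.0000[hold]; j=4 S=267.7182 intr=0.0000 cont=0.0000 V=0.0000[hold]  S*(4)=66.9919
k=3: j=0 S=53.1797 intr=35.0903 cont=33.7187 V=35.0903[EX]; j=1 S=84.3914 intr=3.8786 cont=11.9056 V=11.9056[hold]; j=2 S=133.9214 intr=0.0000 cont=1.0305 V=1.0305[hold]; j=3 S=212.5211 intr=0.0000 cont=0.0000 V=0.0000[hold]  S*(3)=53.1797
k=2: j=0 S=66.9919 intr=21.2781 cont=23.6712 V=23.6712[hold]; j=1 S=106.3100 intr=0.0000 cont=6.6201 V=6.6201[hold]; j=2 S=168.7043 intr=0.0000 cont=0.5312 V=0.5312[hold]  S*(2)=-
k=1: j=0 S=84.3914 intr=3.8786 cont=15.3063 V=15.3063[hold]; j=1 S=133.9214 intr=0.0000 cont=3.6615 V=3.6615[hold]  S*(1)=-
k=0: j=0 S=106.3100 intr=0.0000 cont=9.6070 V=9.6070[hold]  S*(0)=-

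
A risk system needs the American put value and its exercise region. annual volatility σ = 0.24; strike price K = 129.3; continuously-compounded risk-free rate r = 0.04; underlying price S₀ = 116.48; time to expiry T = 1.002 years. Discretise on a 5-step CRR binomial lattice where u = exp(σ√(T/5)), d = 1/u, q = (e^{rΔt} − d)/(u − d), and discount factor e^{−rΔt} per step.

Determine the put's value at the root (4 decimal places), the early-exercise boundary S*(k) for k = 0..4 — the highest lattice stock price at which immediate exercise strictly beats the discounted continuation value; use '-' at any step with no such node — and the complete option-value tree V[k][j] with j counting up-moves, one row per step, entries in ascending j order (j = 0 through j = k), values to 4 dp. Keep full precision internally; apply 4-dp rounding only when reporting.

price = 16.5529
boundary = - - 93.9575 104.6144 116.4800
tree:
16.5529
24.8276 8.8812
35.3425 15.1386 3.0223
44.9138 24.6856 6.2247 0.0000
53.5101 35.3425 12.8200 0.0000 0.0000
61.2307 44.9138 24.6856 0.0000 0.0000 0.0000

params: Δt=0.20040 u=1.11342 d=0.89813 q=0.51055 e^(-rΔt)=0.99202
t_5 payoffs: 61.2307 44.9138 24.6856 0.0000 0.0000 0.0000
t_4: node(4,0) S=75.7899 payoff=53.5101 vs cont=52.4777 → 53.5101 [stop]  node(4,1) S=93.9575 payoff=35.3425 vs cont=34.3102 → 35.3425 [stop]  node(4,2) S=116.4800 payoff=12.8200 vs cont=11.9859 → 12.8200 [stop]  node(4,3) S=144.4014 payoff=0.0000 vs cont=0.0000 → 0.0000 [wait]  node(4,4) S=179.0157 payoff=0.0000 vs cont=0.0000 → 0.0000 [wait]  ⇒ S*(4)=116.4800
t_3: node(3,0) S=84.3862 payoff=44.9138 vs cont=43.8815 → 44.9138 [stop]  node(3,1) S=104.6144 payoff=24.6856 vs cont=23.6533 → 24.6856 [stop]  node(3,2) S=129.6914 payoff=0.0000 vs cont=6.2247 → 6.2247 [wait]  node(3,3) S=160.7797 payoff=0.0000 vs cont=0.0000 → 0.0000 [wait]  ⇒ S*(3)=104.6144
t_2: node(2,0) S=93.9575 payoff=35.3425 vs cont=34.3102 → 35.3425 [stop]  node(2,1) S=116.4800 payoff=12.8200 vs cont=15.1386 → 15.1386 [wait]  node(2,2) S=144.4014 payoff=0.0000 vs cont=3.0223 → 3.0223 [wait]  ⇒ S*(2)=93.9575
t_1: node(1,0) S=104.6144 payoff=24.6856 vs cont=24.8276 → 24.8276 [wait]  node(1,1) S=129.6914 payoff=0.0000 vs cont=8.8812 → 8.8812 [wait]  ⇒ S*(1)=-
t_0: node(0,0) S=116.4800 payoff=12.8200 vs cont=16.5529 → 16.5529 [wait]  ⇒ S*(0)=-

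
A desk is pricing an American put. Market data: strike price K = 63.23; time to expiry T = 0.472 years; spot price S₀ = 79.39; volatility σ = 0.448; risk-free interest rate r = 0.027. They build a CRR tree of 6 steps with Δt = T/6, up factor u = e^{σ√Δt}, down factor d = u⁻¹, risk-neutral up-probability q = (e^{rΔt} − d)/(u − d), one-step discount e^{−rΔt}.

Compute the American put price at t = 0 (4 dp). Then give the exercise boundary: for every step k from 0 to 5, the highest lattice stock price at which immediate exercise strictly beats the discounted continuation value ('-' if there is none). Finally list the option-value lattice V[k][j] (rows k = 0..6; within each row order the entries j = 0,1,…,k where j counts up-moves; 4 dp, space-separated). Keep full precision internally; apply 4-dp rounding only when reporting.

params: Δt=0.07867 u=1.13389 d=0.88192 q=0.47707 e^(-rΔt)=0.99788
t_6 payoffs: 25.8755 15.2032 1.4817 0.0000 0.0000 0.0000 0.0000
t_5: node(5,0) S=42.3559 payoff=20.8741 vs cont=20.7400 → 20.8741 [stop]  node(5,1) S=54.4571 payoff=8.7729 vs cont=8.6388 → 8.7729 [stop]  node(5,2) S=70.0157 payoff=0.0000 vs cont=0.7732 → 0.7732 [wait]  node(5,3) S=90.0194 payoff=0.0000 vs cont=0.0000 → 0.0000 [wait]  node(5,4) S=115.7383 payoff=0.0000 vs cont=0.0000 → 0.0000 [wait]  node(5,5) S=148.8052 payoff=0.0000 vs cont=0.0000 → 0.0000 [wait]  ⇒ S*(5)=54.4571
t_4: node(4,0) S=48.0268 payoff=15.2032 vs cont=15.0690 → 15.2032 [stop]  node(4,1) S=61.7483 payoff=1.4817 vs cont=4.9460 → 4.9460 [wait]  node(4,2) S=79.3900 payoff=0.0000 vs cont=0.4035 → 0.4035 [wait]  node(4,3) S=102.0720 payoff=0.0000 vs cont=0.0000 → 0.0000 [wait]  node(4,4) S=131.2344 payoff=0.0000 vs cont=0.0000 → 0.0000 [wait]  ⇒ S*(4)=48.0268
t_3: node(3,0) S=54.4571 payoff=8.7729 vs cont=10.2879 → 10.2879 [wait]  node(3,1) S=70.0157 payoff=0.0000 vs cont=2.7730 → 2.7730 [wait]  node(3,2) S=90.0194 payoff=0.0000 vs cont=0.2105 → 0.2105 [wait]  node(3,3) S=115.7383 payoff=0.0000 vs cont=0.0000 → 0.0000 [wait]  ⇒ S*(3)=-
t_2: node(2,0) S=61.7483 payoff=1.4817 vs cont=6.6886 → 6.6886 [wait]  node(2,1) S=79.3900 payoff=0.0000 vs cont=1.5473 → 1.5473 [wait]  node(2,2) S=102.0720 payoff=0.0000 vs cont=0.1099 → 0.1099 [wait]  ⇒ S*(2)=-
t_1: node(1,0) S=70.0157 payoff=0.0000 vs cont=4.2268 → 4.2268 [wait]  node(1,1) S=90.0194 payoff=0.0000 vs cont=0.8597 → 0.8597 [wait]  ⇒ S*(1)=-
t_0: node(0,0) S=79.3900 payoff=0.0000 vs cont=2.6149 → 2.6149 [wait]  ⇒ S*(0)=-

price = 2.6149
boundary = - - - - 48.0268 54.4571
tree:
2.6149
4.2268 0.8597
6.6886 1.5473 0.1099
10.2879 2.7730 0.2105 0.0000
15.2032 4.9460 0.4035 0.0000 0.0000
20.8741 8.7729 0.7732 0.0000 0.0000 0.0000
25.8755 15.2032 1.4817 0.0000 0.0000 0.0000 0.0000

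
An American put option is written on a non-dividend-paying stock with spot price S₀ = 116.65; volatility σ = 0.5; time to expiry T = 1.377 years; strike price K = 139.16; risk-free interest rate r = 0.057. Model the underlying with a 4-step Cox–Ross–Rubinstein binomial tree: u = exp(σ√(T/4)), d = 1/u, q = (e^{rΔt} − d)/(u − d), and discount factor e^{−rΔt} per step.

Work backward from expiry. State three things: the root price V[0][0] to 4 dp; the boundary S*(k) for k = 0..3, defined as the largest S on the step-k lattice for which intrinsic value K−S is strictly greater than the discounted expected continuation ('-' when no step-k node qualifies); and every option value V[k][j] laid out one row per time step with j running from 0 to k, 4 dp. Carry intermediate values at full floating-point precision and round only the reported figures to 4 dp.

price = 37.8305
boundary = - - 64.8742 86.9918
tree:
37.8305
54.1900 20.2905
74.2858 32.9763 6.3002
90.7800 52.1682 11.9087 0.0000
103.0806 74.2858 22.5100 0.0000 0.0000

Δt=0.34425, u=1.34093, d=0.74575, q=0.46047, disc=e^(-rΔt)=0.98057
k=4 terminal: V=max(K-S,0) → 103.0806 74.2858 22.5100 0.0000 0.0000
k=3: j=0 S=48.3800 intr=90.7800 cont=88.0760 V=90.7800[EX]; j=1 S=86.9918 intr=52.1682 cont=49.4642 V=52.1682[EX]; j=2 S=156.4196 intr=0.0000 cont=11.9087 V=11.9087[hold]; j=3 S=281.2574 intr=0.0000 cont=0.0000 V=0.0000[hold]  S*(3)=86.9918
k=2: j=0 S=64.8742 intr=74.2858 cont=71.5818 V=74.2858[EX]; j=1 S=116.6500 intr=22.5100 cont=32.9763 V=32.9763[hold]; j=2 S=209.7479 intr=0.0000 cont=6.3002 V=6.3002[hold]  S*(2)=64.8742
k=1: j=0 S=86.9918 intr=52.1682 cont=54.1900 V=54.1900[hold]; j=1 S=156.4196 intr=0.0000 cont=20.2905 V=20.2905[hold]  S*(1)=-
k=0: j=0 S=116.6500 intr=22.5100 cont=37.8305 V=37.8305[hold]  S*(0)=-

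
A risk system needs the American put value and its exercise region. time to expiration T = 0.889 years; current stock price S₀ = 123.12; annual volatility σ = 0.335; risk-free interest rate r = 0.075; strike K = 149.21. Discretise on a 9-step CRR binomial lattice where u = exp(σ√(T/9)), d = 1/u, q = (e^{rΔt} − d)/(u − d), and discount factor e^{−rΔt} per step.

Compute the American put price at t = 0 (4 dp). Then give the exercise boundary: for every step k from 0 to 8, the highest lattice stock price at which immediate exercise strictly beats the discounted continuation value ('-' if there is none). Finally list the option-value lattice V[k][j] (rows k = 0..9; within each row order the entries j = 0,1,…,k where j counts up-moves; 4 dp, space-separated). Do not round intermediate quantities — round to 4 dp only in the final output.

params: Δt=0.09878 u=1.11103 d=0.90007 q=0.50895 e^(-rΔt)=0.99262
t_9 payoffs: 101.4792 90.2917 76.4821 59.4357 38.3938 12.4201 0.0000 0.0000 0.0000 0.0000
t_8: node(8,0) S=53.0303 payoff=96.1797 vs cont=95.0784 → 96.1797 [stop]  node(8,1) S=65.4599 payoff=83.7501 vs cont=82.6488 → 83.7501 [stop]  node(8,2) S=80.8028 payoff=68.4072 vs cont=67.3059 → 68.4072 [stop]  node(8,3) S=99.7419 payoff=49.4681 vs cont=48.3668 → 49.4681 [stop]  node(8,4) S=123.1200 payoff=26.0900 vs cont=24.9887 → 26.0900 [stop]  node(8,5) S=151.9776 payoff=0.0000 vs cont=6.0539 → 6.0539 [wait]  node(8,6) S=187.5991 payoff=0.0000 vs cont=0.0000 → 0.0000 [wait]  node(8,7) S=231.5697 payoff=0.0000 vs cont=0.0000 → 0.0000 [wait]  node(8,8) S=285.8465 payoff=0.0000 vs cont=0.0000 → 0.0000 [wait]  ⇒ S*(8)=123.1200
t_7: node(7,0) S=58.9183 payoff=90.2917 vs cont=89.1904 → 90.2917 [stop]  node(7,1) S=72.7279 payoff=76.4821 vs cont=75.3808 → 76.4821 [stop]  node(7,2) S=89.7743 payoff=59.4357 vs cont=58.3344 → 59.4357 [stop]  node(7,3) S=110.8162 payoff=38.3938 vs cont=37.2925 → 38.3938 [stop]  node(7,4) S=136.7899 payoff=12.4201 vs cont=15.7753 → 15.7753 [wait]  node(7,5) S=168.8516 payoff=0.0000 vs cont=2.9508 → 2.9508 [wait]  node(7,6) S=208.4281 payoff=0.0000 vs cont=0.0000 → 0.0000 [wait]  node(7,7) S=257.2808 payoff=0.0000 vs cont=0.0000 → 0.0000 [wait]  ⇒ S*(7)=110.8162
t_6: node(6,0) S=65.4599 payoff=83.7501 vs cont=82.6488 → 83.7501 [stop]  node(6,1) S=80.8028 payoff=68.4072 vs cont=67.3059 → 68.4072 [stop]  node(6,2) S=99.7419 payoff=49.4681 vs cont=48.3668 → 49.4681 [stop]  node(6,3) S=123.1200 payoff=26.0900 vs cont=26.6837 → 26.6837 [wait]  node(6,4) S=151.9776 payoff=0.0000 vs cont=9.1800 → 9.1800 [wait]  node(6,5) S=187.5991 payoff=0.0000 vs cont=1.4383 → 1.4383 [wait]  node(6,6) S=231.5697 payoff=0.0000 vs cont=0.0000 → 0.0000 [wait]  ⇒ S*(6)=99.7419
t_5: node(5,0) S=72.7279 payoff=76.4821 vs cont=75.3808 → 76.4821 [stop]  node(5,1) S=89.7743 payoff=59.4357 vs cont=58.3344 → 59.4357 [stop]  node(5,2) S=110.8162 payoff=38.3938 vs cont=37.5925 → 38.3938 [stop]  node(5,3) S=136.7899 payoff=12.4201 vs cont=17.6440 → 17.6440 [wait]  node(5,4) S=168.8516 payoff=0.0000 vs cont=5.2012 → 5.2012 [wait]  node(5,5) S=208.4281 payoff=0.0000 vs cont=0.7011 → 0.7011 [wait]  ⇒ S*(5)=110.8162
t_4: node(4,0) S=80.8028 payoff=68.4072 vs cont=67.3059 → 68.4072 [stop]  node(4,1) S=99.7419 payoff=49.4681 vs cont=48.3668 → 49.4681 [stop]  node(4,2) S=123.1200 payoff=26.0900 vs cont=27.6278 → 27.6278 [wait]  node(4,3) S=151.9776 payoff=0.0000 vs cont=11.2278 → 11.2278 [wait]  node(4,4) S=187.5991 payoff=0.0000 vs cont=2.8894 → 2.8894 [wait]  ⇒ S*(4)=99.7419
t_3: node(3,0) S=89.7743 payoff=59.4357 vs cont=58.3344 → 59.4357 [stop]  node(3,1) S=110.8162 payoff=38.3938 vs cont=38.0694 → 38.3938 [stop]  node(3,2) S=136.7899 payoff=12.4201 vs cont=19.1387 → 19.1387 [wait]  node(3,3) S=168.8516 payoff=0.0000 vs cont=6.9324 → 6.9324 [wait]  ⇒ S*(3)=110.8162
t_2: node(2,0) S=99.7419 payoff=49.4681 vs cont=48.3668 → 49.4681 [stop]  node(2,1) S=123.1200 payoff=26.0900 vs cont=28.3829 → 28.3829 [wait]  node(2,2) S=151.9776 payoff=0.0000 vs cont=12.8309 → 12.8309 [wait]  ⇒ S*(2)=99.7419
t_1: node(1,0) S=110.8162 payoff=38.3938 vs cont=38.4509 → 38.4509 [wait]  node(1,1) S=136.7899 payoff=12.4201 vs cont=20.3166 → 20.3166 [wait]  ⇒ S*(1)=-
t_0: node(0,0) S=123.1200 payoff=26.0900 vs cont=29.0058 → 29.0058 [wait]  ⇒ S*(0)=-

price = 29.0058
boundary = - - 99.7419 110.8162 99.7419 110.8162 99.7419 110.8162 123.1200
tree:
29.0058
38.4509 20.3166
49.4681 28.3829 12.8309
59.4357 38.3938 19.1387 6.9324
68.4072 49.4681 27.6278 11.2278 2.8894
76.4821 59.4357 38.3938 17.6440 5.2012 0.7011
83.7501 68.4072 49.4681 26.6837 9.1800 1.4383 0.0000
90.2917 76.4821 59.4357 38.3938 15.7753 2.9508 0.0000 0.0000
96.1797 83.7501 68.4072 49.4681 26.0900 6.0539 0.0000 0.0000 0.0000
101.4792 90.2917 76.4821 59.4357 38.3938 12.4201 0.0000 0.0000 0.0000 0.0000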